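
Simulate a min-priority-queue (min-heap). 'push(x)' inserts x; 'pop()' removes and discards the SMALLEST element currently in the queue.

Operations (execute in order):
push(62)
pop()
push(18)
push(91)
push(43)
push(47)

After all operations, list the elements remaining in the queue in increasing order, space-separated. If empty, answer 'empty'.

push(62): heap contents = [62]
pop() → 62: heap contents = []
push(18): heap contents = [18]
push(91): heap contents = [18, 91]
push(43): heap contents = [18, 43, 91]
push(47): heap contents = [18, 43, 47, 91]

Answer: 18 43 47 91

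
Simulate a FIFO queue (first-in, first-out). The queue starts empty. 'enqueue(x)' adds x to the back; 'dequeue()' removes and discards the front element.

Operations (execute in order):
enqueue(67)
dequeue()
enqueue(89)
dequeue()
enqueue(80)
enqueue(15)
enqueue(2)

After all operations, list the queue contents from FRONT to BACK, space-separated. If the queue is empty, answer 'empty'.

Answer: 80 15 2

Derivation:
enqueue(67): [67]
dequeue(): []
enqueue(89): [89]
dequeue(): []
enqueue(80): [80]
enqueue(15): [80, 15]
enqueue(2): [80, 15, 2]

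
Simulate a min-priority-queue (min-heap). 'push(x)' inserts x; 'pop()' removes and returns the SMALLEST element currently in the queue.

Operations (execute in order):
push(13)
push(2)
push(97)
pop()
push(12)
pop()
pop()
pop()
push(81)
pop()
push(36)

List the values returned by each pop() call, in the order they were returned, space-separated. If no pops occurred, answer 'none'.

Answer: 2 12 13 97 81

Derivation:
push(13): heap contents = [13]
push(2): heap contents = [2, 13]
push(97): heap contents = [2, 13, 97]
pop() → 2: heap contents = [13, 97]
push(12): heap contents = [12, 13, 97]
pop() → 12: heap contents = [13, 97]
pop() → 13: heap contents = [97]
pop() → 97: heap contents = []
push(81): heap contents = [81]
pop() → 81: heap contents = []
push(36): heap contents = [36]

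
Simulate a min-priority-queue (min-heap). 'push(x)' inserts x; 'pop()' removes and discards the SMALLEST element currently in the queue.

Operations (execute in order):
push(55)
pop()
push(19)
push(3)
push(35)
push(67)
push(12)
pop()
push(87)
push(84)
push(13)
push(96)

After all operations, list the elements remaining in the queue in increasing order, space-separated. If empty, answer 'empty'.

Answer: 12 13 19 35 67 84 87 96

Derivation:
push(55): heap contents = [55]
pop() → 55: heap contents = []
push(19): heap contents = [19]
push(3): heap contents = [3, 19]
push(35): heap contents = [3, 19, 35]
push(67): heap contents = [3, 19, 35, 67]
push(12): heap contents = [3, 12, 19, 35, 67]
pop() → 3: heap contents = [12, 19, 35, 67]
push(87): heap contents = [12, 19, 35, 67, 87]
push(84): heap contents = [12, 19, 35, 67, 84, 87]
push(13): heap contents = [12, 13, 19, 35, 67, 84, 87]
push(96): heap contents = [12, 13, 19, 35, 67, 84, 87, 96]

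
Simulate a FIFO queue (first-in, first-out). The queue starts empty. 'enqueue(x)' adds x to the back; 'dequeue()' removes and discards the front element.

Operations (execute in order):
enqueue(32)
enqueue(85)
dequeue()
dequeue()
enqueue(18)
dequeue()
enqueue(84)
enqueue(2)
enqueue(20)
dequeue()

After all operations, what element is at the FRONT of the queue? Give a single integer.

Answer: 2

Derivation:
enqueue(32): queue = [32]
enqueue(85): queue = [32, 85]
dequeue(): queue = [85]
dequeue(): queue = []
enqueue(18): queue = [18]
dequeue(): queue = []
enqueue(84): queue = [84]
enqueue(2): queue = [84, 2]
enqueue(20): queue = [84, 2, 20]
dequeue(): queue = [2, 20]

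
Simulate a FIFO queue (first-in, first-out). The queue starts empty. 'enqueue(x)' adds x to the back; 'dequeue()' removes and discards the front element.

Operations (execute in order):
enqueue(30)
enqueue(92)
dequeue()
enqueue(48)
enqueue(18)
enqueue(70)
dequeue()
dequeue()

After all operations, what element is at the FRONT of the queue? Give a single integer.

enqueue(30): queue = [30]
enqueue(92): queue = [30, 92]
dequeue(): queue = [92]
enqueue(48): queue = [92, 48]
enqueue(18): queue = [92, 48, 18]
enqueue(70): queue = [92, 48, 18, 70]
dequeue(): queue = [48, 18, 70]
dequeue(): queue = [18, 70]

Answer: 18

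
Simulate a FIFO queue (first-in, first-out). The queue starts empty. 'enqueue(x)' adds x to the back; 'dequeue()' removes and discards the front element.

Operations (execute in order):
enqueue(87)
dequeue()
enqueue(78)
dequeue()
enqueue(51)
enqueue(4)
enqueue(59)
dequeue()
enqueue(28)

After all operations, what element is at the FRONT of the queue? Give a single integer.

enqueue(87): queue = [87]
dequeue(): queue = []
enqueue(78): queue = [78]
dequeue(): queue = []
enqueue(51): queue = [51]
enqueue(4): queue = [51, 4]
enqueue(59): queue = [51, 4, 59]
dequeue(): queue = [4, 59]
enqueue(28): queue = [4, 59, 28]

Answer: 4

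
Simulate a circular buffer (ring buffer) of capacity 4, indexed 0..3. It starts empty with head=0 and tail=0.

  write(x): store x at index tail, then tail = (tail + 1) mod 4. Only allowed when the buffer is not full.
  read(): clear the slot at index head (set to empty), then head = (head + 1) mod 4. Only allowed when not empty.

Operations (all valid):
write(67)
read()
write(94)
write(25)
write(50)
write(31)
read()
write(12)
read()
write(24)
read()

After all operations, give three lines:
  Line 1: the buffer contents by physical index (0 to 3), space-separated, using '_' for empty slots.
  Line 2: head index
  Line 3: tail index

Answer: 31 12 24 _
0
3

Derivation:
write(67): buf=[67 _ _ _], head=0, tail=1, size=1
read(): buf=[_ _ _ _], head=1, tail=1, size=0
write(94): buf=[_ 94 _ _], head=1, tail=2, size=1
write(25): buf=[_ 94 25 _], head=1, tail=3, size=2
write(50): buf=[_ 94 25 50], head=1, tail=0, size=3
write(31): buf=[31 94 25 50], head=1, tail=1, size=4
read(): buf=[31 _ 25 50], head=2, tail=1, size=3
write(12): buf=[31 12 25 50], head=2, tail=2, size=4
read(): buf=[31 12 _ 50], head=3, tail=2, size=3
write(24): buf=[31 12 24 50], head=3, tail=3, size=4
read(): buf=[31 12 24 _], head=0, tail=3, size=3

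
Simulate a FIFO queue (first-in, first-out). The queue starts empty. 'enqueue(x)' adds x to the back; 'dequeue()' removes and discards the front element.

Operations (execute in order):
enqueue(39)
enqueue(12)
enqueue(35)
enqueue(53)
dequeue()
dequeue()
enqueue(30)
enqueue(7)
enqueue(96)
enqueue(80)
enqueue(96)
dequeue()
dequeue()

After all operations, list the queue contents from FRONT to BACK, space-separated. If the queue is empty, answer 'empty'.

Answer: 30 7 96 80 96

Derivation:
enqueue(39): [39]
enqueue(12): [39, 12]
enqueue(35): [39, 12, 35]
enqueue(53): [39, 12, 35, 53]
dequeue(): [12, 35, 53]
dequeue(): [35, 53]
enqueue(30): [35, 53, 30]
enqueue(7): [35, 53, 30, 7]
enqueue(96): [35, 53, 30, 7, 96]
enqueue(80): [35, 53, 30, 7, 96, 80]
enqueue(96): [35, 53, 30, 7, 96, 80, 96]
dequeue(): [53, 30, 7, 96, 80, 96]
dequeue(): [30, 7, 96, 80, 96]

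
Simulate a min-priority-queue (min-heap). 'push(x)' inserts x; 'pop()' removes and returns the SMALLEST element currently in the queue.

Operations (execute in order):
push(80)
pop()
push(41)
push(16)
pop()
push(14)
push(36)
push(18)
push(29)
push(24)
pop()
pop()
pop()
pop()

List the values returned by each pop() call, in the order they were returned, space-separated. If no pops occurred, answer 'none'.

push(80): heap contents = [80]
pop() → 80: heap contents = []
push(41): heap contents = [41]
push(16): heap contents = [16, 41]
pop() → 16: heap contents = [41]
push(14): heap contents = [14, 41]
push(36): heap contents = [14, 36, 41]
push(18): heap contents = [14, 18, 36, 41]
push(29): heap contents = [14, 18, 29, 36, 41]
push(24): heap contents = [14, 18, 24, 29, 36, 41]
pop() → 14: heap contents = [18, 24, 29, 36, 41]
pop() → 18: heap contents = [24, 29, 36, 41]
pop() → 24: heap contents = [29, 36, 41]
pop() → 29: heap contents = [36, 41]

Answer: 80 16 14 18 24 29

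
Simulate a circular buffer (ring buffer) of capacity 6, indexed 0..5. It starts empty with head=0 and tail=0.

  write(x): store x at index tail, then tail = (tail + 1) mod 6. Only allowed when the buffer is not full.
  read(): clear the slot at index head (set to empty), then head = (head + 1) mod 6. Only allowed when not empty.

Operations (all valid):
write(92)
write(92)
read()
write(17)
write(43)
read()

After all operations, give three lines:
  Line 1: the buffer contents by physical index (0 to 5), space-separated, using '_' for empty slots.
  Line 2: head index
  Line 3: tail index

Answer: _ _ 17 43 _ _
2
4

Derivation:
write(92): buf=[92 _ _ _ _ _], head=0, tail=1, size=1
write(92): buf=[92 92 _ _ _ _], head=0, tail=2, size=2
read(): buf=[_ 92 _ _ _ _], head=1, tail=2, size=1
write(17): buf=[_ 92 17 _ _ _], head=1, tail=3, size=2
write(43): buf=[_ 92 17 43 _ _], head=1, tail=4, size=3
read(): buf=[_ _ 17 43 _ _], head=2, tail=4, size=2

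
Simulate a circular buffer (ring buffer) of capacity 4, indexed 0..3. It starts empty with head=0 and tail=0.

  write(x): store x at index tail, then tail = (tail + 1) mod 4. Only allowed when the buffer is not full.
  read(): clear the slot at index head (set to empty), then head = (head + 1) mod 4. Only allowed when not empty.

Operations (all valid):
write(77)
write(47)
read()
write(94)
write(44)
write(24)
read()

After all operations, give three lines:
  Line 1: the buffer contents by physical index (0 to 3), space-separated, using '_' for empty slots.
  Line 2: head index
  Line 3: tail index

Answer: 24 _ 94 44
2
1

Derivation:
write(77): buf=[77 _ _ _], head=0, tail=1, size=1
write(47): buf=[77 47 _ _], head=0, tail=2, size=2
read(): buf=[_ 47 _ _], head=1, tail=2, size=1
write(94): buf=[_ 47 94 _], head=1, tail=3, size=2
write(44): buf=[_ 47 94 44], head=1, tail=0, size=3
write(24): buf=[24 47 94 44], head=1, tail=1, size=4
read(): buf=[24 _ 94 44], head=2, tail=1, size=3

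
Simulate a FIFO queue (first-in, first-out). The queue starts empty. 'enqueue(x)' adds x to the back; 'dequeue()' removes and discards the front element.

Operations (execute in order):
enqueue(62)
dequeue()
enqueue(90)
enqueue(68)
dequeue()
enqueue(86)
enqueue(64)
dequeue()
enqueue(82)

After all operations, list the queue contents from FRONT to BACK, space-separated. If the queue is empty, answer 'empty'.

Answer: 86 64 82

Derivation:
enqueue(62): [62]
dequeue(): []
enqueue(90): [90]
enqueue(68): [90, 68]
dequeue(): [68]
enqueue(86): [68, 86]
enqueue(64): [68, 86, 64]
dequeue(): [86, 64]
enqueue(82): [86, 64, 82]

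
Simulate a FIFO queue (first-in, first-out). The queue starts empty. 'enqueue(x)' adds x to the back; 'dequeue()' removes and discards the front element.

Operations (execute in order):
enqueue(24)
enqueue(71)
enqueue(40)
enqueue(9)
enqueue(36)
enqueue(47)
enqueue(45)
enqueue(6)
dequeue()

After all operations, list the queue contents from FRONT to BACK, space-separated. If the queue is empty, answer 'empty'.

enqueue(24): [24]
enqueue(71): [24, 71]
enqueue(40): [24, 71, 40]
enqueue(9): [24, 71, 40, 9]
enqueue(36): [24, 71, 40, 9, 36]
enqueue(47): [24, 71, 40, 9, 36, 47]
enqueue(45): [24, 71, 40, 9, 36, 47, 45]
enqueue(6): [24, 71, 40, 9, 36, 47, 45, 6]
dequeue(): [71, 40, 9, 36, 47, 45, 6]

Answer: 71 40 9 36 47 45 6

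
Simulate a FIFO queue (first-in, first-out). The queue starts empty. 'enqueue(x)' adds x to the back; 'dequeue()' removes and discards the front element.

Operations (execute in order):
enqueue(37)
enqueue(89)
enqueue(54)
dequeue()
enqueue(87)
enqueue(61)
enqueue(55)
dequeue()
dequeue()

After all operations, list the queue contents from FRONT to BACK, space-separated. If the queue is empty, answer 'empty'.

enqueue(37): [37]
enqueue(89): [37, 89]
enqueue(54): [37, 89, 54]
dequeue(): [89, 54]
enqueue(87): [89, 54, 87]
enqueue(61): [89, 54, 87, 61]
enqueue(55): [89, 54, 87, 61, 55]
dequeue(): [54, 87, 61, 55]
dequeue(): [87, 61, 55]

Answer: 87 61 55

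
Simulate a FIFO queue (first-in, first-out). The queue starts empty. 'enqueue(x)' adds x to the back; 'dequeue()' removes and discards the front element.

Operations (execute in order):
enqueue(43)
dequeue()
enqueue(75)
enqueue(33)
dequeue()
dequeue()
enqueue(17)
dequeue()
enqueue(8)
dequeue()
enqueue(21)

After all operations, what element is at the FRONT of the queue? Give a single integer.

enqueue(43): queue = [43]
dequeue(): queue = []
enqueue(75): queue = [75]
enqueue(33): queue = [75, 33]
dequeue(): queue = [33]
dequeue(): queue = []
enqueue(17): queue = [17]
dequeue(): queue = []
enqueue(8): queue = [8]
dequeue(): queue = []
enqueue(21): queue = [21]

Answer: 21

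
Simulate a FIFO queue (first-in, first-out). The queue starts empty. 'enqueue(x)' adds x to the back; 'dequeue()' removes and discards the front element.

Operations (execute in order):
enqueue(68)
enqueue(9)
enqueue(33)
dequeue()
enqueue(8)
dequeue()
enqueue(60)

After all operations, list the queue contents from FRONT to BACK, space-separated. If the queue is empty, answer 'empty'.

Answer: 33 8 60

Derivation:
enqueue(68): [68]
enqueue(9): [68, 9]
enqueue(33): [68, 9, 33]
dequeue(): [9, 33]
enqueue(8): [9, 33, 8]
dequeue(): [33, 8]
enqueue(60): [33, 8, 60]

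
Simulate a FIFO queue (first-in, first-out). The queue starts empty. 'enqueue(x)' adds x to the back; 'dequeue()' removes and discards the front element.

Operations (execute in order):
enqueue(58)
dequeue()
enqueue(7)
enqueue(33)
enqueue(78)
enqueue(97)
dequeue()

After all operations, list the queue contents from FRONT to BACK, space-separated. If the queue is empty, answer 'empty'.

enqueue(58): [58]
dequeue(): []
enqueue(7): [7]
enqueue(33): [7, 33]
enqueue(78): [7, 33, 78]
enqueue(97): [7, 33, 78, 97]
dequeue(): [33, 78, 97]

Answer: 33 78 97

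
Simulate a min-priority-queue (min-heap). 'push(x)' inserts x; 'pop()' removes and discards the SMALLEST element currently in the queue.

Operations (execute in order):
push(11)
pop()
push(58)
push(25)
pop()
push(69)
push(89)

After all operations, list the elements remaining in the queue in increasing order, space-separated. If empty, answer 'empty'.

Answer: 58 69 89

Derivation:
push(11): heap contents = [11]
pop() → 11: heap contents = []
push(58): heap contents = [58]
push(25): heap contents = [25, 58]
pop() → 25: heap contents = [58]
push(69): heap contents = [58, 69]
push(89): heap contents = [58, 69, 89]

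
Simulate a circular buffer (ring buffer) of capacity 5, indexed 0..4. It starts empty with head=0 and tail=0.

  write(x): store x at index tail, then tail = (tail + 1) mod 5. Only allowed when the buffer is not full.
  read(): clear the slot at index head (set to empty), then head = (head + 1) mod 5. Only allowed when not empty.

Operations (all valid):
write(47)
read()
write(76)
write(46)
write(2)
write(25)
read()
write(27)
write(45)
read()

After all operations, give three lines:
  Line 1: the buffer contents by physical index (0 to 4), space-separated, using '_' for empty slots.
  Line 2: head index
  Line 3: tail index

write(47): buf=[47 _ _ _ _], head=0, tail=1, size=1
read(): buf=[_ _ _ _ _], head=1, tail=1, size=0
write(76): buf=[_ 76 _ _ _], head=1, tail=2, size=1
write(46): buf=[_ 76 46 _ _], head=1, tail=3, size=2
write(2): buf=[_ 76 46 2 _], head=1, tail=4, size=3
write(25): buf=[_ 76 46 2 25], head=1, tail=0, size=4
read(): buf=[_ _ 46 2 25], head=2, tail=0, size=3
write(27): buf=[27 _ 46 2 25], head=2, tail=1, size=4
write(45): buf=[27 45 46 2 25], head=2, tail=2, size=5
read(): buf=[27 45 _ 2 25], head=3, tail=2, size=4

Answer: 27 45 _ 2 25
3
2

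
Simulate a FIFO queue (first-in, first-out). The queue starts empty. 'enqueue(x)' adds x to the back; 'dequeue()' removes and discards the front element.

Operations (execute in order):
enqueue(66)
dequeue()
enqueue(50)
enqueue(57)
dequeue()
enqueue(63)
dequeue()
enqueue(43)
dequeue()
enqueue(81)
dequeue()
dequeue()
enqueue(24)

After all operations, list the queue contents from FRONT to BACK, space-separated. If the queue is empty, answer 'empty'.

enqueue(66): [66]
dequeue(): []
enqueue(50): [50]
enqueue(57): [50, 57]
dequeue(): [57]
enqueue(63): [57, 63]
dequeue(): [63]
enqueue(43): [63, 43]
dequeue(): [43]
enqueue(81): [43, 81]
dequeue(): [81]
dequeue(): []
enqueue(24): [24]

Answer: 24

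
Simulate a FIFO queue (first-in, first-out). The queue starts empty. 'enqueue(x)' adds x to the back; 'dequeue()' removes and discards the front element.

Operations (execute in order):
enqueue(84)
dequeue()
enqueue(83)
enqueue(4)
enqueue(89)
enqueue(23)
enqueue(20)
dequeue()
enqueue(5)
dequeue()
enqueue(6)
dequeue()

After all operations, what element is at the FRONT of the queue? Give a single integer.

enqueue(84): queue = [84]
dequeue(): queue = []
enqueue(83): queue = [83]
enqueue(4): queue = [83, 4]
enqueue(89): queue = [83, 4, 89]
enqueue(23): queue = [83, 4, 89, 23]
enqueue(20): queue = [83, 4, 89, 23, 20]
dequeue(): queue = [4, 89, 23, 20]
enqueue(5): queue = [4, 89, 23, 20, 5]
dequeue(): queue = [89, 23, 20, 5]
enqueue(6): queue = [89, 23, 20, 5, 6]
dequeue(): queue = [23, 20, 5, 6]

Answer: 23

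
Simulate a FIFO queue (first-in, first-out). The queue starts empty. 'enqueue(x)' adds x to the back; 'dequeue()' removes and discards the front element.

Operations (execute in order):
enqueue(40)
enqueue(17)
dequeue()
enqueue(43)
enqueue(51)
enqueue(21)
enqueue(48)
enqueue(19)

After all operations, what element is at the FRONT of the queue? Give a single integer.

Answer: 17

Derivation:
enqueue(40): queue = [40]
enqueue(17): queue = [40, 17]
dequeue(): queue = [17]
enqueue(43): queue = [17, 43]
enqueue(51): queue = [17, 43, 51]
enqueue(21): queue = [17, 43, 51, 21]
enqueue(48): queue = [17, 43, 51, 21, 48]
enqueue(19): queue = [17, 43, 51, 21, 48, 19]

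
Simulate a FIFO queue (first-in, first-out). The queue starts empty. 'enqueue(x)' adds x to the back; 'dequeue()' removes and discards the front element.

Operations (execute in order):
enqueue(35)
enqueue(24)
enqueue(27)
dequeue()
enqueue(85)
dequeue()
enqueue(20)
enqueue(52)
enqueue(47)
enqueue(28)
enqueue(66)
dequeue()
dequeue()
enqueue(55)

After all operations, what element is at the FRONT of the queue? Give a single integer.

enqueue(35): queue = [35]
enqueue(24): queue = [35, 24]
enqueue(27): queue = [35, 24, 27]
dequeue(): queue = [24, 27]
enqueue(85): queue = [24, 27, 85]
dequeue(): queue = [27, 85]
enqueue(20): queue = [27, 85, 20]
enqueue(52): queue = [27, 85, 20, 52]
enqueue(47): queue = [27, 85, 20, 52, 47]
enqueue(28): queue = [27, 85, 20, 52, 47, 28]
enqueue(66): queue = [27, 85, 20, 52, 47, 28, 66]
dequeue(): queue = [85, 20, 52, 47, 28, 66]
dequeue(): queue = [20, 52, 47, 28, 66]
enqueue(55): queue = [20, 52, 47, 28, 66, 55]

Answer: 20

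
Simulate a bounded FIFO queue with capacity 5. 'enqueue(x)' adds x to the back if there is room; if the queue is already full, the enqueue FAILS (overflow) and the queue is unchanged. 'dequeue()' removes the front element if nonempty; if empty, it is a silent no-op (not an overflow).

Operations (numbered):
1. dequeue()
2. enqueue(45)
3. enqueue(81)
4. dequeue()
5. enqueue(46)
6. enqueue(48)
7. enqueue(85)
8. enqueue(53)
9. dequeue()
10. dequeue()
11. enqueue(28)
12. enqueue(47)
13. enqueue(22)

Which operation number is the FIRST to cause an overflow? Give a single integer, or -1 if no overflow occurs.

Answer: 13

Derivation:
1. dequeue(): empty, no-op, size=0
2. enqueue(45): size=1
3. enqueue(81): size=2
4. dequeue(): size=1
5. enqueue(46): size=2
6. enqueue(48): size=3
7. enqueue(85): size=4
8. enqueue(53): size=5
9. dequeue(): size=4
10. dequeue(): size=3
11. enqueue(28): size=4
12. enqueue(47): size=5
13. enqueue(22): size=5=cap → OVERFLOW (fail)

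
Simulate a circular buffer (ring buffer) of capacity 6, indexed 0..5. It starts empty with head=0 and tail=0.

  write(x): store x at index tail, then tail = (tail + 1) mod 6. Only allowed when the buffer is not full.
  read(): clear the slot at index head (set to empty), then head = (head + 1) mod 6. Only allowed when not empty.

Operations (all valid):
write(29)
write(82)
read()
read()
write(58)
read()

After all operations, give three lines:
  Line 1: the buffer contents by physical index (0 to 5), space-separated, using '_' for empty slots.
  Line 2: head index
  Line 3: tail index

Answer: _ _ _ _ _ _
3
3

Derivation:
write(29): buf=[29 _ _ _ _ _], head=0, tail=1, size=1
write(82): buf=[29 82 _ _ _ _], head=0, tail=2, size=2
read(): buf=[_ 82 _ _ _ _], head=1, tail=2, size=1
read(): buf=[_ _ _ _ _ _], head=2, tail=2, size=0
write(58): buf=[_ _ 58 _ _ _], head=2, tail=3, size=1
read(): buf=[_ _ _ _ _ _], head=3, tail=3, size=0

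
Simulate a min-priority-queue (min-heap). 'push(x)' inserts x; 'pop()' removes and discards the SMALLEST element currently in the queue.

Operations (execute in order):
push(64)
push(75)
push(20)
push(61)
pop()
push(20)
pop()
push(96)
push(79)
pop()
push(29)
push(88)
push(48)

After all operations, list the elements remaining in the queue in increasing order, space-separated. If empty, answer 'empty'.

Answer: 29 48 64 75 79 88 96

Derivation:
push(64): heap contents = [64]
push(75): heap contents = [64, 75]
push(20): heap contents = [20, 64, 75]
push(61): heap contents = [20, 61, 64, 75]
pop() → 20: heap contents = [61, 64, 75]
push(20): heap contents = [20, 61, 64, 75]
pop() → 20: heap contents = [61, 64, 75]
push(96): heap contents = [61, 64, 75, 96]
push(79): heap contents = [61, 64, 75, 79, 96]
pop() → 61: heap contents = [64, 75, 79, 96]
push(29): heap contents = [29, 64, 75, 79, 96]
push(88): heap contents = [29, 64, 75, 79, 88, 96]
push(48): heap contents = [29, 48, 64, 75, 79, 88, 96]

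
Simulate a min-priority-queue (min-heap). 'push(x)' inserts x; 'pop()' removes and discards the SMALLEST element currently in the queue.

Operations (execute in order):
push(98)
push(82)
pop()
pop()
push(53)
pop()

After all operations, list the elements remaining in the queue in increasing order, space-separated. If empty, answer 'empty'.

Answer: empty

Derivation:
push(98): heap contents = [98]
push(82): heap contents = [82, 98]
pop() → 82: heap contents = [98]
pop() → 98: heap contents = []
push(53): heap contents = [53]
pop() → 53: heap contents = []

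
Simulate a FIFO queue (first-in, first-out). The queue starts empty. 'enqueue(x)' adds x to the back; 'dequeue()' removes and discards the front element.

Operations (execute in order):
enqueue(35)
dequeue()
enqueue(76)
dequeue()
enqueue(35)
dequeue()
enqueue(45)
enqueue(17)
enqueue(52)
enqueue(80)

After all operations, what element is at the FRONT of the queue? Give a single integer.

enqueue(35): queue = [35]
dequeue(): queue = []
enqueue(76): queue = [76]
dequeue(): queue = []
enqueue(35): queue = [35]
dequeue(): queue = []
enqueue(45): queue = [45]
enqueue(17): queue = [45, 17]
enqueue(52): queue = [45, 17, 52]
enqueue(80): queue = [45, 17, 52, 80]

Answer: 45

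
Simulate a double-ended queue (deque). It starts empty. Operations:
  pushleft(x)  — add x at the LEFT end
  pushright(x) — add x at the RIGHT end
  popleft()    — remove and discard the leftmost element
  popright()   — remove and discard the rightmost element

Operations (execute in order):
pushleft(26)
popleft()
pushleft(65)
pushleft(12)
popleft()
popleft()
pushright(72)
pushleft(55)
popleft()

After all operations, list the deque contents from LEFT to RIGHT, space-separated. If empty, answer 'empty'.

Answer: 72

Derivation:
pushleft(26): [26]
popleft(): []
pushleft(65): [65]
pushleft(12): [12, 65]
popleft(): [65]
popleft(): []
pushright(72): [72]
pushleft(55): [55, 72]
popleft(): [72]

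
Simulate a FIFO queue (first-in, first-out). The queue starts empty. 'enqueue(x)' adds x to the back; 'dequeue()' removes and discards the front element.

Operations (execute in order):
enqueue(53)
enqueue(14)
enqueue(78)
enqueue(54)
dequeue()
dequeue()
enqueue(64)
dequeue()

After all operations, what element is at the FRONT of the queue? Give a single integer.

enqueue(53): queue = [53]
enqueue(14): queue = [53, 14]
enqueue(78): queue = [53, 14, 78]
enqueue(54): queue = [53, 14, 78, 54]
dequeue(): queue = [14, 78, 54]
dequeue(): queue = [78, 54]
enqueue(64): queue = [78, 54, 64]
dequeue(): queue = [54, 64]

Answer: 54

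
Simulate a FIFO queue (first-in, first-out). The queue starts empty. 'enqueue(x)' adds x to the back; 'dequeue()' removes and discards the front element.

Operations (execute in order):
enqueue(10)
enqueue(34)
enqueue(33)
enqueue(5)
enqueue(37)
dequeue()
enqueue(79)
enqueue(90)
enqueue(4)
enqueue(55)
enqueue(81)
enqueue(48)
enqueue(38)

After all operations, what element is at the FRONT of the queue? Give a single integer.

Answer: 34

Derivation:
enqueue(10): queue = [10]
enqueue(34): queue = [10, 34]
enqueue(33): queue = [10, 34, 33]
enqueue(5): queue = [10, 34, 33, 5]
enqueue(37): queue = [10, 34, 33, 5, 37]
dequeue(): queue = [34, 33, 5, 37]
enqueue(79): queue = [34, 33, 5, 37, 79]
enqueue(90): queue = [34, 33, 5, 37, 79, 90]
enqueue(4): queue = [34, 33, 5, 37, 79, 90, 4]
enqueue(55): queue = [34, 33, 5, 37, 79, 90, 4, 55]
enqueue(81): queue = [34, 33, 5, 37, 79, 90, 4, 55, 81]
enqueue(48): queue = [34, 33, 5, 37, 79, 90, 4, 55, 81, 48]
enqueue(38): queue = [34, 33, 5, 37, 79, 90, 4, 55, 81, 48, 38]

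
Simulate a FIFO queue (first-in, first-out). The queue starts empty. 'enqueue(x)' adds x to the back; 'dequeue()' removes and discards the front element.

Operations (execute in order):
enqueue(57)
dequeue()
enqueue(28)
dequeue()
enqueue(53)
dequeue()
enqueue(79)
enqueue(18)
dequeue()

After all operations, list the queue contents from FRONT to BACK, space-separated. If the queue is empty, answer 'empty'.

enqueue(57): [57]
dequeue(): []
enqueue(28): [28]
dequeue(): []
enqueue(53): [53]
dequeue(): []
enqueue(79): [79]
enqueue(18): [79, 18]
dequeue(): [18]

Answer: 18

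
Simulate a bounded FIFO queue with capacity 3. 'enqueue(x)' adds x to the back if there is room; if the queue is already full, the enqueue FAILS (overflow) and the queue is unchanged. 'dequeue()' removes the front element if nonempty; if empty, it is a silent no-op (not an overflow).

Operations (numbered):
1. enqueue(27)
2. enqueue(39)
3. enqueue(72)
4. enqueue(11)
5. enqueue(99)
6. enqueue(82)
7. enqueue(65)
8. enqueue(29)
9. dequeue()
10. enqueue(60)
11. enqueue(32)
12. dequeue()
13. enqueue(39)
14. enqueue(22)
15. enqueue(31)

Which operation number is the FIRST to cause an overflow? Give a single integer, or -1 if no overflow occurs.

1. enqueue(27): size=1
2. enqueue(39): size=2
3. enqueue(72): size=3
4. enqueue(11): size=3=cap → OVERFLOW (fail)
5. enqueue(99): size=3=cap → OVERFLOW (fail)
6. enqueue(82): size=3=cap → OVERFLOW (fail)
7. enqueue(65): size=3=cap → OVERFLOW (fail)
8. enqueue(29): size=3=cap → OVERFLOW (fail)
9. dequeue(): size=2
10. enqueue(60): size=3
11. enqueue(32): size=3=cap → OVERFLOW (fail)
12. dequeue(): size=2
13. enqueue(39): size=3
14. enqueue(22): size=3=cap → OVERFLOW (fail)
15. enqueue(31): size=3=cap → OVERFLOW (fail)

Answer: 4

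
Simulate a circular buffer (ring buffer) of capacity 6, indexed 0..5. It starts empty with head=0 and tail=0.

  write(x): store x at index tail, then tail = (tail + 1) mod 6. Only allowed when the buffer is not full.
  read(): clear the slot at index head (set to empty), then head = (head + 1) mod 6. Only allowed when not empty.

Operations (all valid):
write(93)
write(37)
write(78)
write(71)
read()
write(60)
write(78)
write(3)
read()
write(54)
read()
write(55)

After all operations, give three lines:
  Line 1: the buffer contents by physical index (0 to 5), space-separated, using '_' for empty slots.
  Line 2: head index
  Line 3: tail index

write(93): buf=[93 _ _ _ _ _], head=0, tail=1, size=1
write(37): buf=[93 37 _ _ _ _], head=0, tail=2, size=2
write(78): buf=[93 37 78 _ _ _], head=0, tail=3, size=3
write(71): buf=[93 37 78 71 _ _], head=0, tail=4, size=4
read(): buf=[_ 37 78 71 _ _], head=1, tail=4, size=3
write(60): buf=[_ 37 78 71 60 _], head=1, tail=5, size=4
write(78): buf=[_ 37 78 71 60 78], head=1, tail=0, size=5
write(3): buf=[3 37 78 71 60 78], head=1, tail=1, size=6
read(): buf=[3 _ 78 71 60 78], head=2, tail=1, size=5
write(54): buf=[3 54 78 71 60 78], head=2, tail=2, size=6
read(): buf=[3 54 _ 71 60 78], head=3, tail=2, size=5
write(55): buf=[3 54 55 71 60 78], head=3, tail=3, size=6

Answer: 3 54 55 71 60 78
3
3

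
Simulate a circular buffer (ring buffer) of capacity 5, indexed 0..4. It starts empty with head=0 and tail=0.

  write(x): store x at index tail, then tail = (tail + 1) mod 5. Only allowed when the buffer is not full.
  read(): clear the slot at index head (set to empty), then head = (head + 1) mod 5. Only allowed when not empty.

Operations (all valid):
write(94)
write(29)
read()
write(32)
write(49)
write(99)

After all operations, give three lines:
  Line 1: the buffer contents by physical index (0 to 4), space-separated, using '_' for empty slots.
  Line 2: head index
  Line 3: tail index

Answer: _ 29 32 49 99
1
0

Derivation:
write(94): buf=[94 _ _ _ _], head=0, tail=1, size=1
write(29): buf=[94 29 _ _ _], head=0, tail=2, size=2
read(): buf=[_ 29 _ _ _], head=1, tail=2, size=1
write(32): buf=[_ 29 32 _ _], head=1, tail=3, size=2
write(49): buf=[_ 29 32 49 _], head=1, tail=4, size=3
write(99): buf=[_ 29 32 49 99], head=1, tail=0, size=4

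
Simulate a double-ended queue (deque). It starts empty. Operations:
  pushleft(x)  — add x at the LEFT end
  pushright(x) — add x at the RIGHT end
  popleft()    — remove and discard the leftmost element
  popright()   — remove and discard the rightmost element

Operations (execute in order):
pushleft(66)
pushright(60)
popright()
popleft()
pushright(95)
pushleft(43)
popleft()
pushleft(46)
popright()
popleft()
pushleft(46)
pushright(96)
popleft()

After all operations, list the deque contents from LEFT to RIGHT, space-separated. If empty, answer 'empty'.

pushleft(66): [66]
pushright(60): [66, 60]
popright(): [66]
popleft(): []
pushright(95): [95]
pushleft(43): [43, 95]
popleft(): [95]
pushleft(46): [46, 95]
popright(): [46]
popleft(): []
pushleft(46): [46]
pushright(96): [46, 96]
popleft(): [96]

Answer: 96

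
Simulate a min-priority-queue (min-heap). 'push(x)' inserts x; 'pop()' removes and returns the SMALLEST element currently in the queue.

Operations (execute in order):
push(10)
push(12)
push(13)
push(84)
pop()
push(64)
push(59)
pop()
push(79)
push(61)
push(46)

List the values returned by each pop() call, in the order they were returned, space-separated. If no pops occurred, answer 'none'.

push(10): heap contents = [10]
push(12): heap contents = [10, 12]
push(13): heap contents = [10, 12, 13]
push(84): heap contents = [10, 12, 13, 84]
pop() → 10: heap contents = [12, 13, 84]
push(64): heap contents = [12, 13, 64, 84]
push(59): heap contents = [12, 13, 59, 64, 84]
pop() → 12: heap contents = [13, 59, 64, 84]
push(79): heap contents = [13, 59, 64, 79, 84]
push(61): heap contents = [13, 59, 61, 64, 79, 84]
push(46): heap contents = [13, 46, 59, 61, 64, 79, 84]

Answer: 10 12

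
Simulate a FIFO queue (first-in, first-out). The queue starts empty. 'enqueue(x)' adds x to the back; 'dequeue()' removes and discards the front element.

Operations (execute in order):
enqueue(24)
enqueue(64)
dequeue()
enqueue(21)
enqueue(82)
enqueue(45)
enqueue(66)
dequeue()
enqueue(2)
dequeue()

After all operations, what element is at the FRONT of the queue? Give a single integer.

enqueue(24): queue = [24]
enqueue(64): queue = [24, 64]
dequeue(): queue = [64]
enqueue(21): queue = [64, 21]
enqueue(82): queue = [64, 21, 82]
enqueue(45): queue = [64, 21, 82, 45]
enqueue(66): queue = [64, 21, 82, 45, 66]
dequeue(): queue = [21, 82, 45, 66]
enqueue(2): queue = [21, 82, 45, 66, 2]
dequeue(): queue = [82, 45, 66, 2]

Answer: 82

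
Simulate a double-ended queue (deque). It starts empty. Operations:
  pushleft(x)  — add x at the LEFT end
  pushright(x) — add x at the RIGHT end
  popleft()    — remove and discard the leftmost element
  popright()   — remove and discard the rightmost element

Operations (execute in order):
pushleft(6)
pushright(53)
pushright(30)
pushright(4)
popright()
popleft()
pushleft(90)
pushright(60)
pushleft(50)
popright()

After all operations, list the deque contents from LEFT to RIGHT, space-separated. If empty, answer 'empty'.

pushleft(6): [6]
pushright(53): [6, 53]
pushright(30): [6, 53, 30]
pushright(4): [6, 53, 30, 4]
popright(): [6, 53, 30]
popleft(): [53, 30]
pushleft(90): [90, 53, 30]
pushright(60): [90, 53, 30, 60]
pushleft(50): [50, 90, 53, 30, 60]
popright(): [50, 90, 53, 30]

Answer: 50 90 53 30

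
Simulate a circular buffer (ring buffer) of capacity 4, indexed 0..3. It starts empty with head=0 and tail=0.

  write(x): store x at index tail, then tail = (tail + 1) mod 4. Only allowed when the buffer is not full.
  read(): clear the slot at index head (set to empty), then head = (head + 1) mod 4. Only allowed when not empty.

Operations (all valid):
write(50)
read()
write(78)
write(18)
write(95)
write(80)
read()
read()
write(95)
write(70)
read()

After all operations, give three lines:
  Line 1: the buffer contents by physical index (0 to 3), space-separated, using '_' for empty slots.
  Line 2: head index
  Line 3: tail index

write(50): buf=[50 _ _ _], head=0, tail=1, size=1
read(): buf=[_ _ _ _], head=1, tail=1, size=0
write(78): buf=[_ 78 _ _], head=1, tail=2, size=1
write(18): buf=[_ 78 18 _], head=1, tail=3, size=2
write(95): buf=[_ 78 18 95], head=1, tail=0, size=3
write(80): buf=[80 78 18 95], head=1, tail=1, size=4
read(): buf=[80 _ 18 95], head=2, tail=1, size=3
read(): buf=[80 _ _ 95], head=3, tail=1, size=2
write(95): buf=[80 95 _ 95], head=3, tail=2, size=3
write(70): buf=[80 95 70 95], head=3, tail=3, size=4
read(): buf=[80 95 70 _], head=0, tail=3, size=3

Answer: 80 95 70 _
0
3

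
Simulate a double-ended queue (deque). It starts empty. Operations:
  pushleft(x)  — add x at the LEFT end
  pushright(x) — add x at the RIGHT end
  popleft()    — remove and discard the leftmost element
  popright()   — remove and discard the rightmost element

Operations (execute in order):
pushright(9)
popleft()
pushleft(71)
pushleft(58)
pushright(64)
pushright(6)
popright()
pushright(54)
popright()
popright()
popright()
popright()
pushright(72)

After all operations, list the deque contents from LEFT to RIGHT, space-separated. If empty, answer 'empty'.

pushright(9): [9]
popleft(): []
pushleft(71): [71]
pushleft(58): [58, 71]
pushright(64): [58, 71, 64]
pushright(6): [58, 71, 64, 6]
popright(): [58, 71, 64]
pushright(54): [58, 71, 64, 54]
popright(): [58, 71, 64]
popright(): [58, 71]
popright(): [58]
popright(): []
pushright(72): [72]

Answer: 72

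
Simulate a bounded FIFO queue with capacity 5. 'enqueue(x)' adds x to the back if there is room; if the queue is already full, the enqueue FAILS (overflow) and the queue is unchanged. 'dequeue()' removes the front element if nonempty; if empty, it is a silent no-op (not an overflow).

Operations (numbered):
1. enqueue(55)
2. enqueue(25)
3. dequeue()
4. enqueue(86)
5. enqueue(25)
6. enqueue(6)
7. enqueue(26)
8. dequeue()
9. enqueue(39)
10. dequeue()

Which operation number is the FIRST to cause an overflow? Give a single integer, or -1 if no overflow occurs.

Answer: -1

Derivation:
1. enqueue(55): size=1
2. enqueue(25): size=2
3. dequeue(): size=1
4. enqueue(86): size=2
5. enqueue(25): size=3
6. enqueue(6): size=4
7. enqueue(26): size=5
8. dequeue(): size=4
9. enqueue(39): size=5
10. dequeue(): size=4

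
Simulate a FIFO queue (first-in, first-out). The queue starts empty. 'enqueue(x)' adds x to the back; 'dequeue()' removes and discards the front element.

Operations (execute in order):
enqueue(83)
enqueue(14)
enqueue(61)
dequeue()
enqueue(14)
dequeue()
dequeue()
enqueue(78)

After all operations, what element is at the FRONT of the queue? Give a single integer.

Answer: 14

Derivation:
enqueue(83): queue = [83]
enqueue(14): queue = [83, 14]
enqueue(61): queue = [83, 14, 61]
dequeue(): queue = [14, 61]
enqueue(14): queue = [14, 61, 14]
dequeue(): queue = [61, 14]
dequeue(): queue = [14]
enqueue(78): queue = [14, 78]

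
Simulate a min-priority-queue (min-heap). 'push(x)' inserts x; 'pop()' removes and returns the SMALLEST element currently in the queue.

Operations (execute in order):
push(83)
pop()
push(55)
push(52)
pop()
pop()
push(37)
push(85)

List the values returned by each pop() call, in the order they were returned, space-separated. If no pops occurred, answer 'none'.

Answer: 83 52 55

Derivation:
push(83): heap contents = [83]
pop() → 83: heap contents = []
push(55): heap contents = [55]
push(52): heap contents = [52, 55]
pop() → 52: heap contents = [55]
pop() → 55: heap contents = []
push(37): heap contents = [37]
push(85): heap contents = [37, 85]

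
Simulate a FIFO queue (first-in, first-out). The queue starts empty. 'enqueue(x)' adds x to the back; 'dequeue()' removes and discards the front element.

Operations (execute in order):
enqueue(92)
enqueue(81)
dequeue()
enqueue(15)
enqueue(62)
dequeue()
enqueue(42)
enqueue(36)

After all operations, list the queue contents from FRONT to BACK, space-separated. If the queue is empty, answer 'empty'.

enqueue(92): [92]
enqueue(81): [92, 81]
dequeue(): [81]
enqueue(15): [81, 15]
enqueue(62): [81, 15, 62]
dequeue(): [15, 62]
enqueue(42): [15, 62, 42]
enqueue(36): [15, 62, 42, 36]

Answer: 15 62 42 36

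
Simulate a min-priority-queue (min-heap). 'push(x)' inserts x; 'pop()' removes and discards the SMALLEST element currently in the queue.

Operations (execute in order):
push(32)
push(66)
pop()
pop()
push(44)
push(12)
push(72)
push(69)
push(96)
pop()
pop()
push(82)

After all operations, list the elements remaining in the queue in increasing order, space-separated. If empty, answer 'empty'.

Answer: 69 72 82 96

Derivation:
push(32): heap contents = [32]
push(66): heap contents = [32, 66]
pop() → 32: heap contents = [66]
pop() → 66: heap contents = []
push(44): heap contents = [44]
push(12): heap contents = [12, 44]
push(72): heap contents = [12, 44, 72]
push(69): heap contents = [12, 44, 69, 72]
push(96): heap contents = [12, 44, 69, 72, 96]
pop() → 12: heap contents = [44, 69, 72, 96]
pop() → 44: heap contents = [69, 72, 96]
push(82): heap contents = [69, 72, 82, 96]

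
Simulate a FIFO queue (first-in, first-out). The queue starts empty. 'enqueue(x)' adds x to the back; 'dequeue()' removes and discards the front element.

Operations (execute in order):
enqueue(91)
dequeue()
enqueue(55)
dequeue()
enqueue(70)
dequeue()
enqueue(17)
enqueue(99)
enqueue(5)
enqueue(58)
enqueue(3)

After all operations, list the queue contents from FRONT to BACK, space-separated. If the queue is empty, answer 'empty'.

enqueue(91): [91]
dequeue(): []
enqueue(55): [55]
dequeue(): []
enqueue(70): [70]
dequeue(): []
enqueue(17): [17]
enqueue(99): [17, 99]
enqueue(5): [17, 99, 5]
enqueue(58): [17, 99, 5, 58]
enqueue(3): [17, 99, 5, 58, 3]

Answer: 17 99 5 58 3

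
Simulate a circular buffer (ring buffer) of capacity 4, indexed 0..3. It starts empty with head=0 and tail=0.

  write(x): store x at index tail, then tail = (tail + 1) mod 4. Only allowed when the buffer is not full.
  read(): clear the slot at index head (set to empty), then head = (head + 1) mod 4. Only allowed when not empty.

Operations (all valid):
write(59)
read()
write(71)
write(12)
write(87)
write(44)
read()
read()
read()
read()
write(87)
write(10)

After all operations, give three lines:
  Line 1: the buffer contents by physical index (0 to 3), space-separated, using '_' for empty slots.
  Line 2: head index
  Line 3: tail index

write(59): buf=[59 _ _ _], head=0, tail=1, size=1
read(): buf=[_ _ _ _], head=1, tail=1, size=0
write(71): buf=[_ 71 _ _], head=1, tail=2, size=1
write(12): buf=[_ 71 12 _], head=1, tail=3, size=2
write(87): buf=[_ 71 12 87], head=1, tail=0, size=3
write(44): buf=[44 71 12 87], head=1, tail=1, size=4
read(): buf=[44 _ 12 87], head=2, tail=1, size=3
read(): buf=[44 _ _ 87], head=3, tail=1, size=2
read(): buf=[44 _ _ _], head=0, tail=1, size=1
read(): buf=[_ _ _ _], head=1, tail=1, size=0
write(87): buf=[_ 87 _ _], head=1, tail=2, size=1
write(10): buf=[_ 87 10 _], head=1, tail=3, size=2

Answer: _ 87 10 _
1
3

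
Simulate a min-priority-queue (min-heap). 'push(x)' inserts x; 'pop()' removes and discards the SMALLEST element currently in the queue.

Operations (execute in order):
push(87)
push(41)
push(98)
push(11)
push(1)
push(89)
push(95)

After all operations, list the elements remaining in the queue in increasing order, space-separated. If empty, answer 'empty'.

push(87): heap contents = [87]
push(41): heap contents = [41, 87]
push(98): heap contents = [41, 87, 98]
push(11): heap contents = [11, 41, 87, 98]
push(1): heap contents = [1, 11, 41, 87, 98]
push(89): heap contents = [1, 11, 41, 87, 89, 98]
push(95): heap contents = [1, 11, 41, 87, 89, 95, 98]

Answer: 1 11 41 87 89 95 98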